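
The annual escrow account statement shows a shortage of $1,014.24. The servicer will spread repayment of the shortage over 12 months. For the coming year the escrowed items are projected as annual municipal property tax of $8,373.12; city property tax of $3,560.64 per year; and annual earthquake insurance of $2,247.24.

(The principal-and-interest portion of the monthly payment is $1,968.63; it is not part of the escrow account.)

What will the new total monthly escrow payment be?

$1,266.27

Municipal property tax = $8,373.12/yr
City property tax = $3,560.64/yr
Earthquake insurance = $2,247.24/yr
Total annual escrow = $14,181.00
Monthly = $14,181.00 ÷ 12 = $1,181.75
Monthly shortage recovery: $1,014.24 ÷ 12 = $84.52
Adjusted monthly = $1,181.75 + $84.52 = $1,266.27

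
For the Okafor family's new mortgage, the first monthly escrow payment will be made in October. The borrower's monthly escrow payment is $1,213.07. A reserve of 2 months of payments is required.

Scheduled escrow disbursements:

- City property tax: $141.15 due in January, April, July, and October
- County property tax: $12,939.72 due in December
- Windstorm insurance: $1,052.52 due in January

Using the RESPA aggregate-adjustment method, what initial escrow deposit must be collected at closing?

$11,867.80

Cushion = 2 × $1,213.07 = $2,426.14
Trial balance (start $0, +$1,213.07 each month, − disbursements):
  Oct: +$1,213.07 − $141.15 → $1,071.92
  Nov: +$1,213.07 → $2,284.99
  Dec: +$1,213.07 − $12,939.72 → -$9,441.66
  Jan: +$1,213.07 − $1,193.67 → -$9,422.26
  Feb: +$1,213.07 → -$8,209.19
  Mar: +$1,213.07 → -$6,996.12
  Apr: +$1,213.07 − $141.15 → -$5,924.20
  May: +$1,213.07 → -$4,711.13
  Jun: +$1,213.07 → -$3,498.06
  Jul: +$1,213.07 − $141.15 → -$2,426.14
  Aug: +$1,213.07 → -$1,213.07
  Sep: +$1,213.07 → $0.00
Lowest trial balance = -$9,441.66 (Dec)
Initial deposit = cushion − low point = $2,426.14 − (-$9,441.66) = $11,867.80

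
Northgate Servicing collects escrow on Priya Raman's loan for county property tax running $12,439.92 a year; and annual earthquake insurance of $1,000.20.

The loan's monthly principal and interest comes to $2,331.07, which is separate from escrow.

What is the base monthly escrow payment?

$1,120.01

County property tax = $12,439.92 annually
Earthquake insurance = $1,000.20 annually
Total per year = $12,439.92 + $1,000.20 = $13,440.12
Monthly = $13,440.12 ÷ 12 = $1,120.01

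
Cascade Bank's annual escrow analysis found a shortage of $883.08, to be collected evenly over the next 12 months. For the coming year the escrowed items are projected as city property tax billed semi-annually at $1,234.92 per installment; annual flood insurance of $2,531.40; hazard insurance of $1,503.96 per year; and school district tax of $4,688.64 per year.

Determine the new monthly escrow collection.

City property tax: $1,234.92 × 2 = $2,469.84/yr
Flood insurance: $2,531.40/yr
Hazard insurance: $1,503.96/yr
School district tax: $4,688.64/yr
Total per year = $11,193.84
Monthly escrow = $11,193.84 / 12 = $932.82
Shortage per month = $883.08 / 12 = $73.59
Adjusted monthly = $932.82 + $73.59 = $1,006.41

$1,006.41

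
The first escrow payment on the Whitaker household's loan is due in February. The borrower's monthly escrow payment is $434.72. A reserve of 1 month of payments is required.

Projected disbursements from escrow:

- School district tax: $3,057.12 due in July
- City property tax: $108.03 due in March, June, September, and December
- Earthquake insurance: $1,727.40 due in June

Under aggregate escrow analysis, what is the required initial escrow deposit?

Cushion = 1 × $434.72 = $434.72
Trial balance (start $0, +$434.72 each month, − disbursements):
  Feb: +$434.72 → $434.72
  Mar: +$434.72 − $108.03 → $761.41
  Apr: +$434.72 → $1,196.13
  May: +$434.72 → $1,630.85
  Jun: +$434.72 − $1,835.43 → $230.14
  Jul: +$434.72 − $3,057.12 → -$2,392.26
  Aug: +$434.72 → -$1,957.54
  Sep: +$434.72 − $108.03 → -$1,630.85
  Oct: +$434.72 → -$1,196.13
  Nov: +$434.72 → -$761.41
  Dec: +$434.72 − $108.03 → -$434.72
  Jan: +$434.72 → $0.00
Lowest trial balance = -$2,392.26 (Jul)
Initial deposit = cushion − low point = $434.72 − (-$2,392.26) = $2,826.98

$2,826.98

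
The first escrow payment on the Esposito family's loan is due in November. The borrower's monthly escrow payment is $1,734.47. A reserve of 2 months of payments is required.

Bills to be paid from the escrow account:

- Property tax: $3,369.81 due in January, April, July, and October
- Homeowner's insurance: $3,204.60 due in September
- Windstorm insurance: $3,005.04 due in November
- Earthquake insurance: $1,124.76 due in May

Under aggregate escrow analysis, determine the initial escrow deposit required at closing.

$4,739.51

Cushion = 2 × $1,734.47 = $3,468.94
Trial balance (start $0, +$1,734.47 each month, − disbursements):
  Nov: +$1,734.47 − $3,005.04 → -$1,270.57
  Dec: +$1,734.47 → $463.90
  Jan: +$1,734.47 − $3,369.81 → -$1,171.44
  Feb: +$1,734.47 → $563.03
  Mar: +$1,734.47 → $2,297.50
  Apr: +$1,734.47 − $3,369.81 → $662.16
  May: +$1,734.47 − $1,124.76 → $1,271.87
  Jun: +$1,734.47 → $3,006.34
  Jul: +$1,734.47 − $3,369.81 → $1,371.00
  Aug: +$1,734.47 → $3,105.47
  Sep: +$1,734.47 − $3,204.60 → $1,635.34
  Oct: +$1,734.47 − $3,369.81 → $0.00
Lowest trial balance = -$1,270.57 (Nov)
Initial deposit = cushion − low point = $3,468.94 − (-$1,270.57) = $4,739.51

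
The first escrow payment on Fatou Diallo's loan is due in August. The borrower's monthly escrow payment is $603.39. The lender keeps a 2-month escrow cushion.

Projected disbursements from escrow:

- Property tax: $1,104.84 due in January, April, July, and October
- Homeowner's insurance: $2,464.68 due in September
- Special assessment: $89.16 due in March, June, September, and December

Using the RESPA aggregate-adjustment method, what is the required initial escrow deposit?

$3,055.29

Cushion = 2 × $603.39 = $1,206.78
Trial balance (start $0, +$603.39 each month, − disbursements):
  Aug: +$603.39 → $603.39
  Sep: +$603.39 − $2,553.84 → -$1,347.06
  Oct: +$603.39 − $1,104.84 → -$1,848.51
  Nov: +$603.39 → -$1,245.12
  Dec: +$603.39 − $89.16 → -$730.89
  Jan: +$603.39 − $1,104.84 → -$1,232.34
  Feb: +$603.39 → -$628.95
  Mar: +$603.39 − $89.16 → -$114.72
  Apr: +$603.39 − $1,104.84 → -$616.17
  May: +$603.39 → -$12.78
  Jun: +$603.39 − $89.16 → $501.45
  Jul: +$603.39 − $1,104.84 → $0.00
Lowest trial balance = -$1,848.51 (Oct)
Initial deposit = cushion − low point = $1,206.78 − (-$1,848.51) = $3,055.29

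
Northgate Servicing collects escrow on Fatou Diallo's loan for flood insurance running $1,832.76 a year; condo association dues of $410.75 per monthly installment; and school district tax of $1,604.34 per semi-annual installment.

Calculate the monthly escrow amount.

Flood insurance — $1,832.76 annually
Condo association dues — $410.75 × 12 = $4,929.00 annually
School district tax — $1,604.34 × 2 = $3,208.68 annually
Total annual escrow = $9,970.44
Base monthly escrow = $9,970.44 ÷ 12 = $830.87

$830.87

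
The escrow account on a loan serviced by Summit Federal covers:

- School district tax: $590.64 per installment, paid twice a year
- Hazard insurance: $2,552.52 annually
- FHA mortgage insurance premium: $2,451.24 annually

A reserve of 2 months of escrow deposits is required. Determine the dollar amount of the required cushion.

$1,030.84

School district tax = $590.64 × 2 = $1,181.28 annually
Hazard insurance = $2,552.52 annually
FHA mortgage insurance premium = $2,451.24 annually
Annual escrow total = $6,185.04
Base monthly escrow = $6,185.04 ÷ 12 = $515.42
Cushion = 2 × $515.42 = $1,030.84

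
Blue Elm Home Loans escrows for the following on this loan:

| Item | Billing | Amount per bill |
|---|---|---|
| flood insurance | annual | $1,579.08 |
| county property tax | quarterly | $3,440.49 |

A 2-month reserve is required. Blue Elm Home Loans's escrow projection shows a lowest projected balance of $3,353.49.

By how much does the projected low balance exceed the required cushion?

Flood insurance — $1,579.08 annually
County property tax — $3,440.49 × 4 = $13,761.96 annually
Annual escrow total = $1,579.08 + $13,761.96 = $15,341.04
Base monthly escrow = $15,341.04 / 12 = $1,278.42
Required reserve = 2 × $1,278.42 = $2,556.84
Surplus = $3,353.49 − $2,556.84 = $796.65

$796.65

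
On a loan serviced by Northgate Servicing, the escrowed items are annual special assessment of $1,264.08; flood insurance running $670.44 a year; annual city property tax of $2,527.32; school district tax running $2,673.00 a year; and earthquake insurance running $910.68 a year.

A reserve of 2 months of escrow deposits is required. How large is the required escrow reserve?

$1,340.92

Special assessment — $1,264.08 annually
Flood insurance — $670.44 annually
City property tax — $2,527.32 annually
School district tax — $2,673.00 annually
Earthquake insurance — $910.68 annually
Total annual escrow = $8,045.52
Monthly = $8,045.52 / 12 = $670.46
Cushion = 2 × $670.46 = $1,340.92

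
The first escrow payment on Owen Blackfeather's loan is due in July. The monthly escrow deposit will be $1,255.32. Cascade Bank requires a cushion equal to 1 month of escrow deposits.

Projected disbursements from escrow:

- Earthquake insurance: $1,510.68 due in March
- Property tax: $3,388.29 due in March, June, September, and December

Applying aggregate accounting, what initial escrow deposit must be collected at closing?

Cushion = 1 × $1,255.32 = $1,255.32
Trial balance (start $0, +$1,255.32 each month, − disbursements):
  Jul: +$1,255.32 → $1,255.32
  Aug: +$1,255.32 → $2,510.64
  Sep: +$1,255.32 − $3,388.29 → $377.67
  Oct: +$1,255.32 → $1,632.99
  Nov: +$1,255.32 → $2,888.31
  Dec: +$1,255.32 − $3,388.29 → $755.34
  Jan: +$1,255.32 → $2,010.66
  Feb: +$1,255.32 → $3,265.98
  Mar: +$1,255.32 − $4,898.97 → -$377.67
  Apr: +$1,255.32 → $877.65
  May: +$1,255.32 → $2,132.97
  Jun: +$1,255.32 − $3,388.29 → $0.00
Lowest trial balance = -$377.67 (Mar)
Initial deposit = cushion − low point = $1,255.32 − (-$377.67) = $1,632.99

$1,632.99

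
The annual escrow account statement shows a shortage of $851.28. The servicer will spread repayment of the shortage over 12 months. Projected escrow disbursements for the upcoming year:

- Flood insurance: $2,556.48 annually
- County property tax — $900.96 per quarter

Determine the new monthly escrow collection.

Flood insurance: $2,556.48/yr
County property tax: $900.96 × 4 = $3,603.84/yr
Yearly total = $2,556.48 + $3,603.84 = $6,160.32
Per month = $6,160.32 ÷ 12 = $513.36
Shortage spread = $851.28 ÷ 12 = $70.94/mo
New monthly escrow = $513.36 + $70.94 = $584.30

$584.30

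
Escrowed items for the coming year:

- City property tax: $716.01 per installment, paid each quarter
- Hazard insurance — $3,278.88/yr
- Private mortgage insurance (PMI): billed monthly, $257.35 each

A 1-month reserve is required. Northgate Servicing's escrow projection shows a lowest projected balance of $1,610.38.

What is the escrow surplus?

$841.12

City property tax — $716.01 × 4 = $2,864.04 per year
Hazard insurance — $3,278.88 per year
Private mortgage insurance (PMI) — $257.35 × 12 = $3,088.20 per year
Yearly total = $2,864.04 + $3,278.88 + $3,088.20 = $9,231.12
Monthly escrow = $9,231.12 ÷ 12 = $769.26
Required reserve = 1 × $769.26 = $769.26
Excess over cushion: $1,610.38 − $769.26 = $841.12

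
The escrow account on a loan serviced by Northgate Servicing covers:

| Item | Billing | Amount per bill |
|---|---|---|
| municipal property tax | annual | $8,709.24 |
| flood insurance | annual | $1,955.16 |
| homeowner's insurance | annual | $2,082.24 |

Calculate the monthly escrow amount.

Municipal property tax — $8,709.24
Flood insurance — $1,955.16
Homeowner's insurance — $2,082.24
Total annual escrow = $12,746.64
Monthly escrow = $12,746.64 ÷ 12 = $1,062.22

$1,062.22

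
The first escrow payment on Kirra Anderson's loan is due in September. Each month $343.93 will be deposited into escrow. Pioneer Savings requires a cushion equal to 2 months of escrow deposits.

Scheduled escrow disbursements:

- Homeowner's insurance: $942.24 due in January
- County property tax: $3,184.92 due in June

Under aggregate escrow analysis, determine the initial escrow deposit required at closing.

$1,375.72

Cushion = 2 × $343.93 = $687.86
Trial balance (start $0, +$343.93 each month, − disbursements):
  Sep: +$343.93 → $343.93
  Oct: +$343.93 → $687.86
  Nov: +$343.93 → $1,031.79
  Dec: +$343.93 → $1,375.72
  Jan: +$343.93 − $942.24 → $777.41
  Feb: +$343.93 → $1,121.34
  Mar: +$343.93 → $1,465.27
  Apr: +$343.93 → $1,809.20
  May: +$343.93 → $2,153.13
  Jun: +$343.93 − $3,184.92 → -$687.86
  Jul: +$343.93 → -$343.93
  Aug: +$343.93 → $0.00
Lowest trial balance = -$687.86 (Jun)
Initial deposit = cushion − low point = $687.86 − (-$687.86) = $1,375.72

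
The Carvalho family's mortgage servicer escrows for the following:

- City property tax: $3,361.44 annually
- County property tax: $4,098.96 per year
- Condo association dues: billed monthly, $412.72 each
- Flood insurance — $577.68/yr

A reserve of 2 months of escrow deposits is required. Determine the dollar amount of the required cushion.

$2,165.12

City property tax: $3,361.44
County property tax: $4,098.96
Condo association dues: $412.72 × 12 = $4,952.64
Flood insurance: $577.68
Annual escrow total = $12,990.72
Per month = $12,990.72 / 12 = $1,082.56
Reserve = 2 × $1,082.56 = $2,165.12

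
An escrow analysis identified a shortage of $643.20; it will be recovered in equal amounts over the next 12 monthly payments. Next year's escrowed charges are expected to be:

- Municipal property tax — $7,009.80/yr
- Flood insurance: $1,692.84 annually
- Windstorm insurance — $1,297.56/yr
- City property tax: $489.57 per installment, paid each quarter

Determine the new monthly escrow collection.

Municipal property tax = $7,009.80 annually
Flood insurance = $1,692.84 annually
Windstorm insurance = $1,297.56 annually
City property tax = $489.57 × 4 = $1,958.28 annually
Yearly total = $7,009.80 + $1,692.84 + $1,297.56 + $1,958.28 = $11,958.48
Monthly = $11,958.48 ÷ 12 = $996.54
Shortage spread = $643.20 ÷ 12 = $53.60/mo
Adjusted monthly = $996.54 + $53.60 = $1,050.14

$1,050.14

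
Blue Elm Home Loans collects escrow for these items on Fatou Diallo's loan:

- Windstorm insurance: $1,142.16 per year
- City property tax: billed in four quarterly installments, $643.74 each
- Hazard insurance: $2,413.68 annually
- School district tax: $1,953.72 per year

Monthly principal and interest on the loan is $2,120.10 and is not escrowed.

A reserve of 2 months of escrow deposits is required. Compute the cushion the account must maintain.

Windstorm insurance: $1,142.16 per year
City property tax: $643.74 × 4 = $2,574.96 per year
Hazard insurance: $2,413.68 per year
School district tax: $1,953.72 per year
Total annual escrow = $1,142.16 + $2,574.96 + $2,413.68 + $1,953.72 = $8,084.52
Monthly = $8,084.52 ÷ 12 = $673.71
Reserve = 2 × $673.71 = $1,347.42

$1,347.42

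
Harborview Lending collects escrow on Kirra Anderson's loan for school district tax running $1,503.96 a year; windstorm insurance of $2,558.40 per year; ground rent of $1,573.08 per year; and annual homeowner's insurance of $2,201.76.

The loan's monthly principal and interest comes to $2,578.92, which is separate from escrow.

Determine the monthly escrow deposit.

$653.10

School district tax: $1,503.96 annually
Windstorm insurance: $2,558.40 annually
Ground rent: $1,573.08 annually
Homeowner's insurance: $2,201.76 annually
Yearly total = $1,503.96 + $2,558.40 + $1,573.08 + $2,201.76 = $7,837.20
Per month = $7,837.20 / 12 = $653.10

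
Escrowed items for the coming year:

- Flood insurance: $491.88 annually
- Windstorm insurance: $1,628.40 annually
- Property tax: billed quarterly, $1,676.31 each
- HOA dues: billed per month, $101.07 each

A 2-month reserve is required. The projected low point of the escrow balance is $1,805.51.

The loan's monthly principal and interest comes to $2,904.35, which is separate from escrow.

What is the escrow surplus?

Flood insurance = $491.88 per year
Windstorm insurance = $1,628.40 per year
Property tax = $1,676.31 × 4 = $6,705.24 per year
HOA dues = $101.07 × 12 = $1,212.84 per year
Combined annual = $10,038.36
Base monthly escrow = $10,038.36 ÷ 12 = $836.53
Required cushion = 2 × $836.53 = $1,673.06
Surplus = $1,805.51 − $1,673.06 = $132.45

$132.45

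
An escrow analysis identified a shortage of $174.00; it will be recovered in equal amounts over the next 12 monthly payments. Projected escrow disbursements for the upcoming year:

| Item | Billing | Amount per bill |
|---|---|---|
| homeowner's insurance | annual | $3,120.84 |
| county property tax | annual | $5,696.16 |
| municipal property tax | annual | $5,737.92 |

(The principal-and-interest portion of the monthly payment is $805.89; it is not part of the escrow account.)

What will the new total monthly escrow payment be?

$1,227.41

Homeowner's insurance = $3,120.84
County property tax = $5,696.16
Municipal property tax = $5,737.92
Total per year = $3,120.84 + $5,696.16 + $5,737.92 = $14,554.92
Monthly = $14,554.92 ÷ 12 = $1,212.91
Shortage per month = $174.00 / 12 = $14.50
New monthly escrow = $1,212.91 + $14.50 = $1,227.41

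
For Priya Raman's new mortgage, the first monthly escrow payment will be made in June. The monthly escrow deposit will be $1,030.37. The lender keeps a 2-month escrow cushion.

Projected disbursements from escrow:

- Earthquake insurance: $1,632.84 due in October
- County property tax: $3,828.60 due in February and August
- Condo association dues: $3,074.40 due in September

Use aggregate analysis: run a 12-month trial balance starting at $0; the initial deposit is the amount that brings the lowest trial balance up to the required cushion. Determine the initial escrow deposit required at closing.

$5,444.73

Cushion = 2 × $1,030.37 = $2,060.74
Trial balance (start $0, +$1,030.37 each month, − disbursements):
  Jun: +$1,030.37 → $1,030.37
  Jul: +$1,030.37 → $2,060.74
  Aug: +$1,030.37 − $3,828.60 → -$737.49
  Sep: +$1,030.37 − $3,074.40 → -$2,781.52
  Oct: +$1,030.37 − $1,632.84 → -$3,383.99
  Nov: +$1,030.37 → -$2,353.62
  Dec: +$1,030.37 → -$1,323.25
  Jan: +$1,030.37 → -$292.88
  Feb: +$1,030.37 − $3,828.60 → -$3,091.11
  Mar: +$1,030.37 → -$2,060.74
  Apr: +$1,030.37 → -$1,030.37
  May: +$1,030.37 → $0.00
Lowest trial balance = -$3,383.99 (Oct)
Initial deposit = cushion − low point = $2,060.74 − (-$3,383.99) = $5,444.73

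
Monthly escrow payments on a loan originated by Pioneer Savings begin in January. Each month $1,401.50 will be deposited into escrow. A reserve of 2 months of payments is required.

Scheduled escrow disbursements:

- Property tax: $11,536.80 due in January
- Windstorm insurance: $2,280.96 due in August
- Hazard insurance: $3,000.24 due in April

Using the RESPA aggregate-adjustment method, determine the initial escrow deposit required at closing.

$12,938.30

Cushion = 2 × $1,401.50 = $2,803.00
Trial balance (start $0, +$1,401.50 each month, − disbursements):
  Jan: +$1,401.50 − $11,536.80 → -$10,135.30
  Feb: +$1,401.50 → -$8,733.80
  Mar: +$1,401.50 → -$7,332.30
  Apr: +$1,401.50 − $3,000.24 → -$8,931.04
  May: +$1,401.50 → -$7,529.54
  Jun: +$1,401.50 → -$6,128.04
  Jul: +$1,401.50 → -$4,726.54
  Aug: +$1,401.50 − $2,280.96 → -$5,606.00
  Sep: +$1,401.50 → -$4,204.50
  Oct: +$1,401.50 → -$2,803.00
  Nov: +$1,401.50 → -$1,401.50
  Dec: +$1,401.50 → $0.00
Lowest trial balance = -$10,135.30 (Jan)
Initial deposit = cushion − low point = $2,803.00 − (-$10,135.30) = $12,938.30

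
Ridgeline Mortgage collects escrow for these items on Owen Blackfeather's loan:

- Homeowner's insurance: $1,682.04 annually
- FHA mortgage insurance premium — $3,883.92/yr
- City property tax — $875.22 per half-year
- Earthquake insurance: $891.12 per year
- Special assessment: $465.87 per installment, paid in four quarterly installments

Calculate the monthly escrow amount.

$839.25

Homeowner's insurance: $1,682.04 annually
FHA mortgage insurance premium: $3,883.92 annually
City property tax: $875.22 × 2 = $1,750.44 annually
Earthquake insurance: $891.12 annually
Special assessment: $465.87 × 4 = $1,863.48 annually
Annual escrow total = $1,682.04 + $3,883.92 + $1,750.44 + $891.12 + $1,863.48 = $10,071.00
Monthly escrow = $10,071.00 / 12 = $839.25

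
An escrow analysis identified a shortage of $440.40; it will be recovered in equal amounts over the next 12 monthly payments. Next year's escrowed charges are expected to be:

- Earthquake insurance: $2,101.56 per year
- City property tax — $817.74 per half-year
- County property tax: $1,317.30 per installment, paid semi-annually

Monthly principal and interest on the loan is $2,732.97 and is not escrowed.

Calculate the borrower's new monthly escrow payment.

$567.67

Earthquake insurance — $2,101.56/yr
City property tax — $817.74 × 2 = $1,635.48/yr
County property tax — $1,317.30 × 2 = $2,634.60/yr
Total per year = $2,101.56 + $1,635.48 + $2,634.60 = $6,371.64
Monthly escrow = $6,371.64 / 12 = $530.97
Monthly shortage recovery: $440.40 ÷ 12 = $36.70
Adjusted monthly = $530.97 + $36.70 = $567.67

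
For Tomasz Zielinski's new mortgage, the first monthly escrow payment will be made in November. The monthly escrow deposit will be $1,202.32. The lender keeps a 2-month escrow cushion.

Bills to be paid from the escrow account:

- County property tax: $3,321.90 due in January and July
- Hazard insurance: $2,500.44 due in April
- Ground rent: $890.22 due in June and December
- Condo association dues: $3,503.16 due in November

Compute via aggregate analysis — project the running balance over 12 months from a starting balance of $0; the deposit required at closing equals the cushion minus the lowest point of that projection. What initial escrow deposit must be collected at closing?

$6,512.96

Cushion = 2 × $1,202.32 = $2,404.64
Trial balance (start $0, +$1,202.32 each month, − disbursements):
  Nov: +$1,202.32 − $3,503.16 → -$2,300.84
  Dec: +$1,202.32 − $890.22 → -$1,988.74
  Jan: +$1,202.32 − $3,321.90 → -$4,108.32
  Feb: +$1,202.32 → -$2,906.00
  Mar: +$1,202.32 → -$1,703.68
  Apr: +$1,202.32 − $2,500.44 → -$3,001.80
  May: +$1,202.32 → -$1,799.48
  Jun: +$1,202.32 − $890.22 → -$1,487.38
  Jul: +$1,202.32 − $3,321.90 → -$3,606.96
  Aug: +$1,202.32 → -$2,404.64
  Sep: +$1,202.32 → -$1,202.32
  Oct: +$1,202.32 → $0.00
Lowest trial balance = -$4,108.32 (Jan)
Initial deposit = cushion − low point = $2,404.64 − (-$4,108.32) = $6,512.96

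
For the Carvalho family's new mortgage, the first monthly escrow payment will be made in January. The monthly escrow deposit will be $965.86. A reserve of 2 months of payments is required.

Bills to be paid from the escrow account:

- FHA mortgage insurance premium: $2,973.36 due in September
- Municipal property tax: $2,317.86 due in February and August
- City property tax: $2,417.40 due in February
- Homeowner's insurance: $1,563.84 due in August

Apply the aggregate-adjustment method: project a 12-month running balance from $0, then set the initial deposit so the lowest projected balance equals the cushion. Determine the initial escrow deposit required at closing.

$4,829.30

Cushion = 2 × $965.86 = $1,931.72
Trial balance (start $0, +$965.86 each month, − disbursements):
  Jan: +$965.86 → $965.86
  Feb: +$965.86 − $4,735.26 → -$2,803.54
  Mar: +$965.86 → -$1,837.68
  Apr: +$965.86 → -$871.82
  May: +$965.86 → $94.04
  Jun: +$965.86 → $1,059.90
  Jul: +$965.86 → $2,025.76
  Aug: +$965.86 − $3,881.70 → -$890.08
  Sep: +$965.86 − $2,973.36 → -$2,897.58
  Oct: +$965.86 → -$1,931.72
  Nov: +$965.86 → -$965.86
  Dec: +$965.86 → $0.00
Lowest trial balance = -$2,897.58 (Sep)
Initial deposit = cushion − low point = $1,931.72 − (-$2,897.58) = $4,829.30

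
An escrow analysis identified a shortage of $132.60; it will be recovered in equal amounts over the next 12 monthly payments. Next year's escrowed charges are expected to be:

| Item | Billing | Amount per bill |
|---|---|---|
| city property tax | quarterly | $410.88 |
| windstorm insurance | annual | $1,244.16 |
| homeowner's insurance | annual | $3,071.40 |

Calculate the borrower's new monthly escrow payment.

City property tax = $410.88 × 4 = $1,643.52 per year
Windstorm insurance = $1,244.16 per year
Homeowner's insurance = $3,071.40 per year
Annual escrow total = $1,643.52 + $1,244.16 + $3,071.40 = $5,959.08
Per month = $5,959.08 ÷ 12 = $496.59
Shortage spread = $132.60 ÷ 12 = $11.05/mo
Adjusted monthly = $496.59 + $11.05 = $507.64

$507.64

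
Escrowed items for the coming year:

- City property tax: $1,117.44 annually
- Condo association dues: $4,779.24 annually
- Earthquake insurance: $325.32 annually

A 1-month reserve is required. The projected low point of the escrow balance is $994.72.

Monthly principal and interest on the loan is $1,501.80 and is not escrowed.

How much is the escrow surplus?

$476.22

City property tax: $1,117.44/yr
Condo association dues: $4,779.24/yr
Earthquake insurance: $325.32/yr
Annual escrow total = $6,222.00
Per month = $6,222.00 / 12 = $518.50
Required cushion = 1 × $518.50 = $518.50
Excess over cushion: $994.72 − $518.50 = $476.22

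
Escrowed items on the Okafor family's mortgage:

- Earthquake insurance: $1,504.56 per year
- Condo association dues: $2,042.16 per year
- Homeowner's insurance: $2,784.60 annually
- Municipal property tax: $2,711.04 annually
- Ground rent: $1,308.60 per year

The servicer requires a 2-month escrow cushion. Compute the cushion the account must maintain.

$1,725.16

Earthquake insurance = $1,504.56 per year
Condo association dues = $2,042.16 per year
Homeowner's insurance = $2,784.60 per year
Municipal property tax = $2,711.04 per year
Ground rent = $1,308.60 per year
Total per year = $1,504.56 + $2,042.16 + $2,784.60 + $2,711.04 + $1,308.60 = $10,350.96
Base monthly escrow = $10,350.96 ÷ 12 = $862.58
Reserve = 2 × $862.58 = $1,725.16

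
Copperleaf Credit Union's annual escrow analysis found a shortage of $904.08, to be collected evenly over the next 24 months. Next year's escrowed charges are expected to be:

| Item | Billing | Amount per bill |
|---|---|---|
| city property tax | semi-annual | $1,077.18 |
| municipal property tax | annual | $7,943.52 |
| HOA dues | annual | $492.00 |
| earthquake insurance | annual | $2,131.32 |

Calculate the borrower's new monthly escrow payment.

City property tax — $1,077.18 × 2 = $2,154.36 annually
Municipal property tax — $7,943.52 annually
HOA dues — $492.00 annually
Earthquake insurance — $2,131.32 annually
Combined annual = $2,154.36 + $7,943.52 + $492.00 + $2,131.32 = $12,721.20
Monthly = $12,721.20 / 12 = $1,060.10
Monthly shortage recovery: $904.08 / 24 = $37.67
Adjusted monthly = $1,060.10 + $37.67 = $1,097.77

$1,097.77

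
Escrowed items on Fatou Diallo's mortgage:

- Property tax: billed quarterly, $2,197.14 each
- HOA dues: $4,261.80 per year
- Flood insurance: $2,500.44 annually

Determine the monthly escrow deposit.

$1,295.90

Property tax: $2,197.14 × 4 = $8,788.56
HOA dues: $4,261.80
Flood insurance: $2,500.44
Combined annual = $15,550.80
Base monthly escrow = $15,550.80 / 12 = $1,295.90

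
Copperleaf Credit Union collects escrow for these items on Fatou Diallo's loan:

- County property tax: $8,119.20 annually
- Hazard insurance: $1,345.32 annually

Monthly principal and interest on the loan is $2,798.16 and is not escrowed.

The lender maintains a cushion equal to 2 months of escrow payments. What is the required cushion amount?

$1,577.42

County property tax = $8,119.20 annually
Hazard insurance = $1,345.32 annually
Yearly total = $8,119.20 + $1,345.32 = $9,464.52
Base monthly escrow = $9,464.52 / 12 = $788.71
Reserve = 2 × $788.71 = $1,577.42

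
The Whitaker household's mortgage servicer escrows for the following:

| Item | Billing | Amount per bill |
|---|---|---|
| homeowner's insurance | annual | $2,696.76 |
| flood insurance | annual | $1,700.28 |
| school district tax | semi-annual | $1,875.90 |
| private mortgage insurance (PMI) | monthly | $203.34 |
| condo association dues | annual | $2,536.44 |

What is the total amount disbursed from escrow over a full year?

$13,125.36

Homeowner's insurance = $2,696.76 annually
Flood insurance = $1,700.28 annually
School district tax = $1,875.90 × 2 = $3,751.80 annually
Private mortgage insurance (PMI) = $203.34 × 12 = $2,440.08 annually
Condo association dues = $2,536.44 annually
Annual escrow total = $13,125.36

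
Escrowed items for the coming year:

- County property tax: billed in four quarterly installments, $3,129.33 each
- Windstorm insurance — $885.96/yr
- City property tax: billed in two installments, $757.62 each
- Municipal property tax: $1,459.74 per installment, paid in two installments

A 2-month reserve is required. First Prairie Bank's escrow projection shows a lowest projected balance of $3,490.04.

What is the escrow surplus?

$517.04

County property tax: $3,129.33 × 4 = $12,517.32 annually
Windstorm insurance: $885.96 annually
City property tax: $757.62 × 2 = $1,515.24 annually
Municipal property tax: $1,459.74 × 2 = $2,919.48 annually
Annual escrow total = $12,517.32 + $885.96 + $1,515.24 + $2,919.48 = $17,838.00
Base monthly escrow = $17,838.00 ÷ 12 = $1,486.50
Cushion = 2 × $1,486.50 = $2,973.00
Surplus = $3,490.04 − $2,973.00 = $517.04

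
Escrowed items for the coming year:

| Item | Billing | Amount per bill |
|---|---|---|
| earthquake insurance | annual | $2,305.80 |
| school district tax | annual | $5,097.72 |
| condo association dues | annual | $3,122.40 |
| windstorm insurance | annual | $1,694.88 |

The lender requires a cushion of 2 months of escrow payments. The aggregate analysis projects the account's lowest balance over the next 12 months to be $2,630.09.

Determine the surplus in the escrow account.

$593.29

Earthquake insurance = $2,305.80 annually
School district tax = $5,097.72 annually
Condo association dues = $3,122.40 annually
Windstorm insurance = $1,694.88 annually
Combined annual = $2,305.80 + $5,097.72 + $3,122.40 + $1,694.88 = $12,220.80
Monthly = $12,220.80 / 12 = $1,018.40
Required cushion = 2 × $1,018.40 = $2,036.80
Excess over cushion: $2,630.09 − $2,036.80 = $593.29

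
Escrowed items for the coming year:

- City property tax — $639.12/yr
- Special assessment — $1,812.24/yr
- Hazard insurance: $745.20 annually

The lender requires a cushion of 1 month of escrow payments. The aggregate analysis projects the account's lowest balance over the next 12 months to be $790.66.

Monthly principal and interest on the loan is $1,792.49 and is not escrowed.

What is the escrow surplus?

City property tax = $639.12 annually
Special assessment = $1,812.24 annually
Hazard insurance = $745.20 annually
Combined annual = $639.12 + $1,812.24 + $745.20 = $3,196.56
Monthly escrow = $3,196.56 ÷ 12 = $266.38
Cushion = 1 × $266.38 = $266.38
Surplus = $790.66 − $266.38 = $524.28

$524.28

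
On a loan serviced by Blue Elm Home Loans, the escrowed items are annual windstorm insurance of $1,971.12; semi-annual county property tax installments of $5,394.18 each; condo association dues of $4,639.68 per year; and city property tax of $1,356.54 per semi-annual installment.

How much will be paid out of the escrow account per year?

$20,112.24

Windstorm insurance — $1,971.12 annually
County property tax — $5,394.18 × 2 = $10,788.36 annually
Condo association dues — $4,639.68 annually
City property tax — $1,356.54 × 2 = $2,713.08 annually
Combined annual = $20,112.24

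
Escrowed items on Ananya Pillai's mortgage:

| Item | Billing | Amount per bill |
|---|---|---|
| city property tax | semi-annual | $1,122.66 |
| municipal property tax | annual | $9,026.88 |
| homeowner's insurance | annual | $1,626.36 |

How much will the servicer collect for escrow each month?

$1,074.88

City property tax = $1,122.66 × 2 = $2,245.32
Municipal property tax = $9,026.88
Homeowner's insurance = $1,626.36
Total annual escrow = $2,245.32 + $9,026.88 + $1,626.36 = $12,898.56
Monthly = $12,898.56 ÷ 12 = $1,074.88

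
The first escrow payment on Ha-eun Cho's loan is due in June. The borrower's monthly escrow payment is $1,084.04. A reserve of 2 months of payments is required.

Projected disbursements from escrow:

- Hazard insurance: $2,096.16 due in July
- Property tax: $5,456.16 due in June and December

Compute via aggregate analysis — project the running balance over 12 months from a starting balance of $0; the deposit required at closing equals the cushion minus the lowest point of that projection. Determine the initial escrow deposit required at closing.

Cushion = 2 × $1,084.04 = $2,168.08
Trial balance (start $0, +$1,084.04 each month, − disbursements):
  Jun: +$1,084.04 − $5,456.16 → -$4,372.12
  Jul: +$1,084.04 − $2,096.16 → -$5,384.24
  Aug: +$1,084.04 → -$4,300.20
  Sep: +$1,084.04 → -$3,216.16
  Oct: +$1,084.04 → -$2,132.12
  Nov: +$1,084.04 → -$1,048.08
  Dec: +$1,084.04 − $5,456.16 → -$5,420.20
  Jan: +$1,084.04 → -$4,336.16
  Feb: +$1,084.04 → -$3,252.12
  Mar: +$1,084.04 → -$2,168.08
  Apr: +$1,084.04 → -$1,084.04
  May: +$1,084.04 → $0.00
Lowest trial balance = -$5,420.20 (Dec)
Initial deposit = cushion − low point = $2,168.08 − (-$5,420.20) = $7,588.28

$7,588.28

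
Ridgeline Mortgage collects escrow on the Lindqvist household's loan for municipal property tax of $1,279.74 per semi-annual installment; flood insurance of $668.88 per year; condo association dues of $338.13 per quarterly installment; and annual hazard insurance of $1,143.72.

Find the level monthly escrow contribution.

$477.05

Municipal property tax = $1,279.74 × 2 = $2,559.48 annually
Flood insurance = $668.88 annually
Condo association dues = $338.13 × 4 = $1,352.52 annually
Hazard insurance = $1,143.72 annually
Total annual escrow = $2,559.48 + $668.88 + $1,352.52 + $1,143.72 = $5,724.60
Monthly escrow = $5,724.60 ÷ 12 = $477.05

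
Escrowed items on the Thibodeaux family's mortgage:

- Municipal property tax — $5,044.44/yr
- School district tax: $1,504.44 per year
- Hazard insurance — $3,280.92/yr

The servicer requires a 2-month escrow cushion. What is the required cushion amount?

Municipal property tax: $5,044.44 annually
School district tax: $1,504.44 annually
Hazard insurance: $3,280.92 annually
Yearly total = $5,044.44 + $1,504.44 + $3,280.92 = $9,829.80
Monthly = $9,829.80 ÷ 12 = $819.15
Required cushion = 2 × $819.15 = $1,638.30

$1,638.30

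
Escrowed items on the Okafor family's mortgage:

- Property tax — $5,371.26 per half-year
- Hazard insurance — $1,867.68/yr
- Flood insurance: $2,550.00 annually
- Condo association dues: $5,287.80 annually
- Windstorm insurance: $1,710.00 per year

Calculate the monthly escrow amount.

$1,846.50

Property tax — $5,371.26 × 2 = $10,742.52
Hazard insurance — $1,867.68
Flood insurance — $2,550.00
Condo association dues — $5,287.80
Windstorm insurance — $1,710.00
Yearly total = $10,742.52 + $1,867.68 + $2,550.00 + $5,287.80 + $1,710.00 = $22,158.00
Per month = $22,158.00 ÷ 12 = $1,846.50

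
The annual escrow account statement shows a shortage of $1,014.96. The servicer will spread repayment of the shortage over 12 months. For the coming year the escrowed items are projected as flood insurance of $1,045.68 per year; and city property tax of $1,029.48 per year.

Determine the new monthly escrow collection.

Flood insurance = $1,045.68/yr
City property tax = $1,029.48/yr
Combined annual = $2,075.16
Base monthly escrow = $2,075.16 / 12 = $172.93
Monthly shortage recovery: $1,014.96 ÷ 12 = $84.58
Adjusted monthly = $172.93 + $84.58 = $257.51

$257.51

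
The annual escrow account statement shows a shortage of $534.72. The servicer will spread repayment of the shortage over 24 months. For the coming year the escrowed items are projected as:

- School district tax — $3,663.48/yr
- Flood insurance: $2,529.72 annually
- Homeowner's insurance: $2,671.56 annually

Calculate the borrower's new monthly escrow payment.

School district tax: $3,663.48 per year
Flood insurance: $2,529.72 per year
Homeowner's insurance: $2,671.56 per year
Total annual escrow = $8,864.76
Monthly escrow = $8,864.76 ÷ 12 = $738.73
Monthly shortage recovery: $534.72 ÷ 24 = $22.28
Adjusted monthly = $738.73 + $22.28 = $761.01

$761.01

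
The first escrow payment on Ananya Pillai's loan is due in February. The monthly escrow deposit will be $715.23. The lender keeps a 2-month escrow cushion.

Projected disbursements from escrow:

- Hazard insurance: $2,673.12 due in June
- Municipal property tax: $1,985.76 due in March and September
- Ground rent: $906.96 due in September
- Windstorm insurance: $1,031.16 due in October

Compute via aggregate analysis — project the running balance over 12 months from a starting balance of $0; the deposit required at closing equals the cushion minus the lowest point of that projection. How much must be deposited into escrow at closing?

Cushion = 2 × $715.23 = $1,430.46
Trial balance (start $0, +$715.23 each month, − disbursements):
  Feb: +$715.23 → $715.23
  Mar: +$715.23 − $1,985.76 → -$555.30
  Apr: +$715.23 → $159.93
  May: +$715.23 → $875.16
  Jun: +$715.23 − $2,673.12 → -$1,082.73
  Jul: +$715.23 → -$367.50
  Aug: +$715.23 → $347.73
  Sep: +$715.23 − $2,892.72 → -$1,829.76
  Oct: +$715.23 − $1,031.16 → -$2,145.69
  Nov: +$715.23 → -$1,430.46
  Dec: +$715.23 → -$715.23
  Jan: +$715.23 → $0.00
Lowest trial balance = -$2,145.69 (Oct)
Initial deposit = cushion − low point = $1,430.46 − (-$2,145.69) = $3,576.15

$3,576.15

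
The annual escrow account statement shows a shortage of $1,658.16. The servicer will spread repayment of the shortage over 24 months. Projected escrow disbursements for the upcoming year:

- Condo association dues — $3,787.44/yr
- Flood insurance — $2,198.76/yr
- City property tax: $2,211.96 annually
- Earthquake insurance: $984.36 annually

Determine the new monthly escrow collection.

$834.30

Condo association dues — $3,787.44 per year
Flood insurance — $2,198.76 per year
City property tax — $2,211.96 per year
Earthquake insurance — $984.36 per year
Total annual escrow = $3,787.44 + $2,198.76 + $2,211.96 + $984.36 = $9,182.52
Monthly = $9,182.52 ÷ 12 = $765.21
Shortage per month = $1,658.16 / 24 = $69.09
New monthly escrow = $765.21 + $69.09 = $834.30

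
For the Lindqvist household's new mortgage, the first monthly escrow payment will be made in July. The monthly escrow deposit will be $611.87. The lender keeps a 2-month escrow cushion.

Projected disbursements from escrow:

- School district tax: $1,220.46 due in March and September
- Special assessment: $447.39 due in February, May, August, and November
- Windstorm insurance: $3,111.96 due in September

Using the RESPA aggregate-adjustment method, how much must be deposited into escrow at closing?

Cushion = 2 × $611.87 = $1,223.74
Trial balance (start $0, +$611.87 each month, − disbursements):
  Jul: +$611.87 → $611.87
  Aug: +$611.87 − $447.39 → $776.35
  Sep: +$611.87 − $4,332.42 → -$2,944.20
  Oct: +$611.87 → -$2,332.33
  Nov: +$611.87 − $447.39 → -$2,167.85
  Dec: +$611.87 → -$1,555.98
  Jan: +$611.87 → -$944.11
  Feb: +$611.87 − $447.39 → -$779.63
  Mar: +$611.87 − $1,220.46 → -$1,388.22
  Apr: +$611.87 → -$776.35
  May: +$611.87 − $447.39 → -$611.87
  Jun: +$611.87 → $0.00
Lowest trial balance = -$2,944.20 (Sep)
Initial deposit = cushion − low point = $1,223.74 − (-$2,944.20) = $4,167.94

$4,167.94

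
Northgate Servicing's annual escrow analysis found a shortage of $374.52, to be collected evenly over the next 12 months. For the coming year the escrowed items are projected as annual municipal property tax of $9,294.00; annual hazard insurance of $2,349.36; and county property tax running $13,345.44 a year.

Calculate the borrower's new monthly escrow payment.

Municipal property tax: $9,294.00/yr
Hazard insurance: $2,349.36/yr
County property tax: $13,345.44/yr
Annual escrow total = $24,988.80
Per month = $24,988.80 / 12 = $2,082.40
Shortage spread = $374.52 / 12 = $31.21/mo
Adjusted monthly = $2,082.40 + $31.21 = $2,113.61

$2,113.61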